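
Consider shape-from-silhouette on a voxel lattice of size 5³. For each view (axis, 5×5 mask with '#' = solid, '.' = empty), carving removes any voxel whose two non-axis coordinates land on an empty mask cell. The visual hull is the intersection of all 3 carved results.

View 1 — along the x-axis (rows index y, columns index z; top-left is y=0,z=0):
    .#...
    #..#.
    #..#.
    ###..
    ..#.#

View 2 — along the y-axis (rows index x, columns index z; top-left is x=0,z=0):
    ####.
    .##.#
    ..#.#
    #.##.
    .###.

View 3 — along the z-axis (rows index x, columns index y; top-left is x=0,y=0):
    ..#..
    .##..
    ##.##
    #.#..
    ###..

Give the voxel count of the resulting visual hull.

before carving: 125 voxels (5×5×5)
V1 x: intersect with YZ mask (10 set) -- 50 left
V2 y: intersect with XZ mask (15 set) -- 30 left
V3 z: intersect with XY mask (12 set) -- 10 left

10 voxels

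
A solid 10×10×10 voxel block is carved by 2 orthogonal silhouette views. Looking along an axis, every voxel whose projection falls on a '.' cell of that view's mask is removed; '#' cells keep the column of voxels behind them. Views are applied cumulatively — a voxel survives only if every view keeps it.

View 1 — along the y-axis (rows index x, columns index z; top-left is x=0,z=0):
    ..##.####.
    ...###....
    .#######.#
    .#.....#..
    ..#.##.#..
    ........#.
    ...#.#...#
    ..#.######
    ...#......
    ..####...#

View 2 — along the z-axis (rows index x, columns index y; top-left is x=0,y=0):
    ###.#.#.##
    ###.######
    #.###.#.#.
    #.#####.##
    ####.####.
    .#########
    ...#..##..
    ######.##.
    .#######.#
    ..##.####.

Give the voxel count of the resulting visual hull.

277 voxels

initial block: 10^3 = 1000
  1. axis=1 (XZ plane), |mask|=40  ⇒  voxels=400
  2. axis=2 (XY plane), |mask|=72  ⇒  voxels=277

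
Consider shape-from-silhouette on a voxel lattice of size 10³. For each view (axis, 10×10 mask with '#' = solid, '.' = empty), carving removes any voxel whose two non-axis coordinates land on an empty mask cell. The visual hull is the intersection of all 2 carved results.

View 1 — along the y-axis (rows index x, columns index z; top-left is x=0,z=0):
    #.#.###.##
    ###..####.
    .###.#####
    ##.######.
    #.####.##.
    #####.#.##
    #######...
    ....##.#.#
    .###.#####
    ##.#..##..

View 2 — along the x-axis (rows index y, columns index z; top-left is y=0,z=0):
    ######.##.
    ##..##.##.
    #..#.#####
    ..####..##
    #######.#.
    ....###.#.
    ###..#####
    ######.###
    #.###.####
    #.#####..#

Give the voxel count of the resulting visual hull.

voxel count = 492

before carving: 1000 voxels (10×10×10)
step 1: project along y, AND mask (69/100) → |grid| = 690
step 2: project along x, AND mask (71/100) → |grid| = 492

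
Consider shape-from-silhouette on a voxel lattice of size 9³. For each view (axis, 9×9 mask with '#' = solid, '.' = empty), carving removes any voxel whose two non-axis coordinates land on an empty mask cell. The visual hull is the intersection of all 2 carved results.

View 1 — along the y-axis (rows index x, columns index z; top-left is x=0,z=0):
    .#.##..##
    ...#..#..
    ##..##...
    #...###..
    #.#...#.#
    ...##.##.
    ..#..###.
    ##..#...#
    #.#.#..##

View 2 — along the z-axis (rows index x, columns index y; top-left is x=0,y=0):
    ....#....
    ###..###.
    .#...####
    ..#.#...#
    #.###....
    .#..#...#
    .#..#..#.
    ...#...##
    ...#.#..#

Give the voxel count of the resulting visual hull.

full grid |V| = 729
  1. axis=1 (XZ plane), |mask|=36  ⇒  voxels=324
  2. axis=2 (XY plane), |mask|=31  ⇒  voxels=116

|visual hull| = 116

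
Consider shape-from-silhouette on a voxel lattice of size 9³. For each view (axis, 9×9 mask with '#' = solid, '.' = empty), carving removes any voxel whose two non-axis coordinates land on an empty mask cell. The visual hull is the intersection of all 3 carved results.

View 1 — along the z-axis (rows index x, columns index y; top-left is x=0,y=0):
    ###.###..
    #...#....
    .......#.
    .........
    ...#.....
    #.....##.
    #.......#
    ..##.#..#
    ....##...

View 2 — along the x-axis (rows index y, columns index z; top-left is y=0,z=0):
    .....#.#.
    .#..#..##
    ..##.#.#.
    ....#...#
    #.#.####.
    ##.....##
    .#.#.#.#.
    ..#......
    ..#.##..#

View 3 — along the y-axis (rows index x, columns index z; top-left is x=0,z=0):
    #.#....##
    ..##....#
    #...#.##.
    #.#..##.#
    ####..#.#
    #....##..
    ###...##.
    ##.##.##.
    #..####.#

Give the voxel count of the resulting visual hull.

start: 9×9×9 = 729 voxels
carve view 1 (along z, XY-mask fill 21/81): 189 voxels remain
carve view 2 (along x, YZ-mask fill 31/81): 72 voxels remain
carve view 3 (along y, XZ-mask fill 42/81): 31 voxels remain

31 voxels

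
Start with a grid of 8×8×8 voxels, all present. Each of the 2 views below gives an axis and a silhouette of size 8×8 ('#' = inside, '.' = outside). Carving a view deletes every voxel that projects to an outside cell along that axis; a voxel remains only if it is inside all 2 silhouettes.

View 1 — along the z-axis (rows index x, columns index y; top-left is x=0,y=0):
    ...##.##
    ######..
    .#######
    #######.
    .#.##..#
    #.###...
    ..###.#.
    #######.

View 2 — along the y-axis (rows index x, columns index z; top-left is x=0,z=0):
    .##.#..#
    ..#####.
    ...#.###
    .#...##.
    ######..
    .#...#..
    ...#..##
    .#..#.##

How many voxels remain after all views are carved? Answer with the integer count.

start: 8×8×8 = 512 voxels
carve view 1 (along z, XY-mask fill 43/64): 344 voxels remain
carve view 2 (along y, XZ-mask fill 31/64): 167 voxels remain

167 voxels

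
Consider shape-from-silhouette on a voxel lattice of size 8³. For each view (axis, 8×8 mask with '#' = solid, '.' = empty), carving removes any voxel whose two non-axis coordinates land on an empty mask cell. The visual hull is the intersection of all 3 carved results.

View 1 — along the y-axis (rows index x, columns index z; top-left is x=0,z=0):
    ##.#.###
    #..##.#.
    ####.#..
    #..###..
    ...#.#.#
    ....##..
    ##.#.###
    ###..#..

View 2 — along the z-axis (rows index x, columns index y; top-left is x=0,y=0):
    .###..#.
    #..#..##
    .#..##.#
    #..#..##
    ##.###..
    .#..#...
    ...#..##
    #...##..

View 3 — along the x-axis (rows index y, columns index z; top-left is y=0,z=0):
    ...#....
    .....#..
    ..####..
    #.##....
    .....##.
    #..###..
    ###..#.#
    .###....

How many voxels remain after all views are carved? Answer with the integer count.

remaining voxels: 47

before carving: 512 voxels (8×8×8)
V1 y: intersect with XZ mask (34 set) -- 272 left
V2 z: intersect with XY mask (29 set) -- 125 left
V3 x: intersect with YZ mask (23 set) -- 47 left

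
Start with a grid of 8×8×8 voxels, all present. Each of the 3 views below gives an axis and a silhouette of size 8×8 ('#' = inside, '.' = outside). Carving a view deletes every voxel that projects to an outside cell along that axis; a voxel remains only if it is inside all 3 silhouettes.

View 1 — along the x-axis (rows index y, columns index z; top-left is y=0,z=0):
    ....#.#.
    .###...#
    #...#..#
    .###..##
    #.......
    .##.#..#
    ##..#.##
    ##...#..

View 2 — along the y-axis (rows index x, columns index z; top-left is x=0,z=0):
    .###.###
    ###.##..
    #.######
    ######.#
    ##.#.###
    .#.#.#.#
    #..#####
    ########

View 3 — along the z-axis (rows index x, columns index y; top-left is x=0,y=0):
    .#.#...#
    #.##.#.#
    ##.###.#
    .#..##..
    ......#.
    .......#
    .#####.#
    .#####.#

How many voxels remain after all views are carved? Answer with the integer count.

full grid |V| = 512
  1. axis=0 (YZ plane), |mask|=27  ⇒  voxels=216
  2. axis=1 (XZ plane), |mask|=49  ⇒  voxels=161
  3. axis=2 (XY plane), |mask|=31  ⇒  voxels=85

|visual hull| = 85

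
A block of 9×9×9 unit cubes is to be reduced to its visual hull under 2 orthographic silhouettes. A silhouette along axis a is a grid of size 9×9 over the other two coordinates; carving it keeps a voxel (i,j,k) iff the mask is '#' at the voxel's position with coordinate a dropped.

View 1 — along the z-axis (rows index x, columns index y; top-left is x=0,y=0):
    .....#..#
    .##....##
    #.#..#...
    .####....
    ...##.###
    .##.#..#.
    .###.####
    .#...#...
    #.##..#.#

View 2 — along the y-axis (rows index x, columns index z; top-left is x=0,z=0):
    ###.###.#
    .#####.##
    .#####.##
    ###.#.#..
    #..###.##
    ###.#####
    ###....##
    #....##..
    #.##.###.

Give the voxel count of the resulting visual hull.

remaining voxels: 216

full grid |V| = 729
  1. axis=2 (XY plane), |mask|=36  ⇒  voxels=324
  2. axis=1 (XZ plane), |mask|=54  ⇒  voxels=216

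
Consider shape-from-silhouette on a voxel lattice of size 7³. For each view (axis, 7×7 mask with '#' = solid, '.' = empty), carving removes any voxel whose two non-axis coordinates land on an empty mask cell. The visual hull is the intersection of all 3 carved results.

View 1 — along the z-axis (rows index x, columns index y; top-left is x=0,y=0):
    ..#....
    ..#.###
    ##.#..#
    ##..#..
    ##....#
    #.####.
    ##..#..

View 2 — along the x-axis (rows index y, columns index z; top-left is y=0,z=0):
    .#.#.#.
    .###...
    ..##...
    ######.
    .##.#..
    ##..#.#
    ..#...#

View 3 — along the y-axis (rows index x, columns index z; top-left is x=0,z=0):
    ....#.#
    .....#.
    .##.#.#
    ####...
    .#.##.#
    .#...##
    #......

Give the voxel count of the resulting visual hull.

27 voxels

initial block: 7^3 = 343
step 1: project along z, AND mask (23/49) → |grid| = 161
step 2: project along x, AND mask (23/49) → |grid| = 71
step 3: project along y, AND mask (19/49) → |grid| = 27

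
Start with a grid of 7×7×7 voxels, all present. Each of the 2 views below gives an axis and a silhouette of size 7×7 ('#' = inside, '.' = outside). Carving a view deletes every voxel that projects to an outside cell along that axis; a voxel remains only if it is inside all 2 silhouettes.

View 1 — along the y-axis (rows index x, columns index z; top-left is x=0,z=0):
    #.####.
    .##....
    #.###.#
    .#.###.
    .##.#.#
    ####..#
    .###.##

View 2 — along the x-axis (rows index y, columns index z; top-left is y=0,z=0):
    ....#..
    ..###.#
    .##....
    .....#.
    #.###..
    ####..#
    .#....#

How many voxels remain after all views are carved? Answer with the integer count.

remaining voxels: 87

before carving: 343 voxels (7×7×7)
after view 1 [y-axis, 30 of 49 cells solid] → remaining = 210
after view 2 [x-axis, 19 of 49 cells solid] → remaining = 87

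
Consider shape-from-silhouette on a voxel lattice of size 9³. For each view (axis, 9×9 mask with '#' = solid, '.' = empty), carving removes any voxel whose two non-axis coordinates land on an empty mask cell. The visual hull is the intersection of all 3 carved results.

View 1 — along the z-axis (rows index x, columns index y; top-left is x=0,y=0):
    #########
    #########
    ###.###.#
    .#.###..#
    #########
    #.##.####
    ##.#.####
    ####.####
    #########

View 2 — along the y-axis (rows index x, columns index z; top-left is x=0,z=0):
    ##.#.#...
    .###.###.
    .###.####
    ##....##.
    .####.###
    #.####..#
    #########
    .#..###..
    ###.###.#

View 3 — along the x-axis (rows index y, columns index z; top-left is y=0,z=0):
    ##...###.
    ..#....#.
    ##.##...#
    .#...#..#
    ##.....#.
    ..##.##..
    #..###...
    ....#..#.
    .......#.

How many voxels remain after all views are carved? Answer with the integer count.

151 voxels

full grid |V| = 729
[1] z-view keeps 70 columns → grid now 630
[2] y-view keeps 54 columns → grid now 422
[3] x-view keeps 29 columns → grid now 151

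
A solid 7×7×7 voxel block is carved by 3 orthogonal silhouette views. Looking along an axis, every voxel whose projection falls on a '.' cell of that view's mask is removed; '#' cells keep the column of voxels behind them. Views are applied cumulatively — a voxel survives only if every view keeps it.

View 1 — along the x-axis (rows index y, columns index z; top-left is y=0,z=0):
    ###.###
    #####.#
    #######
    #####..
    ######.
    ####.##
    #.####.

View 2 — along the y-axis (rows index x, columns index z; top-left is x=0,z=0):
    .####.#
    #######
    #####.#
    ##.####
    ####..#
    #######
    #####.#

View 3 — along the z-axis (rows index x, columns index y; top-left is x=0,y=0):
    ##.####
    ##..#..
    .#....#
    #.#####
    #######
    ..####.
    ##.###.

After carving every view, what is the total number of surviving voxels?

voxel count = 161

before carving: 343 voxels (7×7×7)
[1] x-view keeps 41 columns → grid now 287
[2] y-view keeps 42 columns → grid now 247
[3] z-view keeps 33 columns → grid now 161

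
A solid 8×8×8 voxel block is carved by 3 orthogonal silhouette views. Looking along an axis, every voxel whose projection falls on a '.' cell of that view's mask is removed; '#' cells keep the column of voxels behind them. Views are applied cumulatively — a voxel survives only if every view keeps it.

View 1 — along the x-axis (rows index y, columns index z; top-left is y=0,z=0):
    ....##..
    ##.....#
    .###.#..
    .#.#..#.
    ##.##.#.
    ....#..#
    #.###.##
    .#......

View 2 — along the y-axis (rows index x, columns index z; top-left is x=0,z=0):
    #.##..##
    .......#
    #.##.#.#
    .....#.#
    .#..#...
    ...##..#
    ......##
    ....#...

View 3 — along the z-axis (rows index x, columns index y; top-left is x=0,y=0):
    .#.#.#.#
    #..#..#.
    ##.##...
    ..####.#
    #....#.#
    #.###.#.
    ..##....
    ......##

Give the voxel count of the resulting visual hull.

initial block: 8^3 = 512
  1. axis=0 (YZ plane), |mask|=26  ⇒  voxels=208
  2. axis=1 (XZ plane), |mask|=21  ⇒  voxels=67
  3. axis=2 (XY plane), |mask|=28  ⇒  voxels=27

27 voxels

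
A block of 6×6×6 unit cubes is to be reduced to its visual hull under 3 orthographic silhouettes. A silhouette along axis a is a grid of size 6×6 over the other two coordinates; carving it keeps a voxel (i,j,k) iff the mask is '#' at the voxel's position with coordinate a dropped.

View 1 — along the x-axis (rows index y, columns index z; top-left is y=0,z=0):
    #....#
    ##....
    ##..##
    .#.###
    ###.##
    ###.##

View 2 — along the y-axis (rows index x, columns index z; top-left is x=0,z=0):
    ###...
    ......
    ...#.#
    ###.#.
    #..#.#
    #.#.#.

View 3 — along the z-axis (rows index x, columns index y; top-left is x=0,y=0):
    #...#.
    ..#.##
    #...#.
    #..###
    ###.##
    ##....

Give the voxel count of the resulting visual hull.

start: 6×6×6 = 216 voxels
carve view 1 (along x, YZ-mask fill 22/36): 132 voxels remain
carve view 2 (along y, XZ-mask fill 15/36): 56 voxels remain
carve view 3 (along z, XY-mask fill 18/36): 28 voxels remain

|visual hull| = 28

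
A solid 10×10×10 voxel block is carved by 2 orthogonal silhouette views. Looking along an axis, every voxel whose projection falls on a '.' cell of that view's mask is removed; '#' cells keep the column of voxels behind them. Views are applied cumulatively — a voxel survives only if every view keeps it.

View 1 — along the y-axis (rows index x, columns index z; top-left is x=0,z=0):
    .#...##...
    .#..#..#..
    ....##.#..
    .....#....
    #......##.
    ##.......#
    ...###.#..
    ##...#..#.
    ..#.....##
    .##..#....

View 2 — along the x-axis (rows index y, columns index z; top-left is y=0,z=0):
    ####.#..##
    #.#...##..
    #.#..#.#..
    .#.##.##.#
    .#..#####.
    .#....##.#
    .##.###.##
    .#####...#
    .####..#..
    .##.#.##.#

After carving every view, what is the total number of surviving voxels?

|visual hull| = 170

before carving: 1000 voxels (10×10×10)
  1. axis=1 (XZ plane), |mask|=30  ⇒  voxels=300
  2. axis=0 (YZ plane), |mask|=55  ⇒  voxels=170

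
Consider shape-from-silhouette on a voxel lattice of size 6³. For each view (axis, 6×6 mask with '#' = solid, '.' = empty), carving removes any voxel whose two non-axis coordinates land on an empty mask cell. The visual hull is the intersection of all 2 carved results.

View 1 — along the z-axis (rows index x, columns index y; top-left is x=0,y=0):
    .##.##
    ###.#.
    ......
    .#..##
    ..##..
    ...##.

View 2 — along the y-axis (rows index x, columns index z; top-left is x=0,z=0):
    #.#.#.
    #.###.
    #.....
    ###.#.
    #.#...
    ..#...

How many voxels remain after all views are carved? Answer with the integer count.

46 voxels

before carving: 216 voxels (6×6×6)
after view 1 [z-axis, 15 of 36 cells solid] → remaining = 90
after view 2 [y-axis, 15 of 36 cells solid] → remaining = 46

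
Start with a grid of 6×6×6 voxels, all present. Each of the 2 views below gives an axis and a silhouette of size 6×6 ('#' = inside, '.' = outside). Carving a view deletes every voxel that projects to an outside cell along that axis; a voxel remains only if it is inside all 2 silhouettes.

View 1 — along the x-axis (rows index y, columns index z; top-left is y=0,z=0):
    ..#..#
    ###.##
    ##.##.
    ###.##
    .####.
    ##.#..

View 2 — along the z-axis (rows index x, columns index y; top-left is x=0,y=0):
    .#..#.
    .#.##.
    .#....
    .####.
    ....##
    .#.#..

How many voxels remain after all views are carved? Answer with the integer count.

before carving: 216 voxels (6×6×6)
step 1: project along x, AND mask (23/36) → |grid| = 138
step 2: project along z, AND mask (14/36) → |grid| = 63

voxel count = 63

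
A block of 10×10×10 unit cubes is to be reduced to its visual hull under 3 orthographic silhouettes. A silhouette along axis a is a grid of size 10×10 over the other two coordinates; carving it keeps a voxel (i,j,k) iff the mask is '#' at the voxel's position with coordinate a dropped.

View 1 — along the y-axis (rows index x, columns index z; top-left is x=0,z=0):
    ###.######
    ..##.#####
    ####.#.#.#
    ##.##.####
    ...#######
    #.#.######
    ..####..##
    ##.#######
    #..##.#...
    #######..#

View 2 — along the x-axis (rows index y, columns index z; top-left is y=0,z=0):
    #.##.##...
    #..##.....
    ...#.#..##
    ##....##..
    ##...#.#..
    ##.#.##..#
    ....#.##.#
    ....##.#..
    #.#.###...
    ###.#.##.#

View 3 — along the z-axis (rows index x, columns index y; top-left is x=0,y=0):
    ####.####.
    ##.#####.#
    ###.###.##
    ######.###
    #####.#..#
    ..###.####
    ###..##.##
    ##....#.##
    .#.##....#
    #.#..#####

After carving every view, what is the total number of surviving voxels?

full grid |V| = 1000
[1] y-view keeps 73 columns → grid now 730
[2] x-view keeps 45 columns → grid now 333
[3] z-view keeps 70 columns → grid now 240

240 voxels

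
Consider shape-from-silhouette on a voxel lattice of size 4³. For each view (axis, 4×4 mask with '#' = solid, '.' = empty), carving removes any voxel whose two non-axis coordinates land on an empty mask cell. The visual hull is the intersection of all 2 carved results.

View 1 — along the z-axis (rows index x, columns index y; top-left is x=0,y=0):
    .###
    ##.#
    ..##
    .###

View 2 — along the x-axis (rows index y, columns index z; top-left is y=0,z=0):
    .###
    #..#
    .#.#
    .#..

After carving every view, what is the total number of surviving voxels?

initial block: 4^3 = 64
step 1: project along z, AND mask (11/16) → |grid| = 44
step 2: project along x, AND mask (8/16) → |grid| = 19

19 voxels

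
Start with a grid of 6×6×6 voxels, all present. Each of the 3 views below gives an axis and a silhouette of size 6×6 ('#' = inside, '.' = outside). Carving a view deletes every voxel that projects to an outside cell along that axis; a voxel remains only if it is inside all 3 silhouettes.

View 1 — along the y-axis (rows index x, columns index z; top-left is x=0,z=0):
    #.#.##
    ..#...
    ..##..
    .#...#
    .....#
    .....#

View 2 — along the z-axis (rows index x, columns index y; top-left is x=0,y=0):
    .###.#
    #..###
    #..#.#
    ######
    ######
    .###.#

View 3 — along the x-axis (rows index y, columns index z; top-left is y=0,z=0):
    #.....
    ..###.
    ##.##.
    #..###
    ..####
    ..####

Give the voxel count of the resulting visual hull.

initial block: 6^3 = 216
V1 y: intersect with XZ mask (11 set) -- 66 left
V2 z: intersect with XY mask (27 set) -- 48 left
V3 x: intersect with YZ mask (20 set) -- 24 left

remaining voxels: 24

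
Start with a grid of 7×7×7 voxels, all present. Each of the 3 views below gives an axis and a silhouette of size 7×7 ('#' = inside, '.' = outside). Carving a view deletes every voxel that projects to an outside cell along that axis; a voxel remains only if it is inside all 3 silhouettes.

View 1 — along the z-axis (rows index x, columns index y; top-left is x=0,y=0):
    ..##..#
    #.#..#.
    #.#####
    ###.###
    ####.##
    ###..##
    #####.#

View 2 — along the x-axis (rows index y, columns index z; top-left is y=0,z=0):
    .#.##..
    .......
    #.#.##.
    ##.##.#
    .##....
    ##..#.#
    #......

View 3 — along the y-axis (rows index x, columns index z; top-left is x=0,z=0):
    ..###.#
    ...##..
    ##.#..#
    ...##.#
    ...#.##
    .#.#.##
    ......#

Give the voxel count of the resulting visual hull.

before carving: 343 voxels (7×7×7)
after view 1 [z-axis, 35 of 49 cells solid] → remaining = 245
after view 2 [x-axis, 19 of 49 cells solid] → remaining = 98
after view 3 [y-axis, 21 of 49 cells solid] → remaining = 37

remaining voxels: 37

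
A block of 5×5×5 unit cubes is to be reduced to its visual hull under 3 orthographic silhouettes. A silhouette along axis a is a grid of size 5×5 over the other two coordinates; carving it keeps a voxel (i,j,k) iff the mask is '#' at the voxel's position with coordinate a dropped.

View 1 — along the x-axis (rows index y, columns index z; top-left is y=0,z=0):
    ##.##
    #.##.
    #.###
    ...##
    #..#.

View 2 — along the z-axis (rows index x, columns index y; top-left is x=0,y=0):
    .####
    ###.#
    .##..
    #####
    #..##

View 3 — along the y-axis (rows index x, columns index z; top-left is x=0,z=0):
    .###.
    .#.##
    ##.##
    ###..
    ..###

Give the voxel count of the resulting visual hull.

remaining voxels: 30

before carving: 125 voxels (5×5×5)
[1] x-view keeps 15 columns → grid now 75
[2] z-view keeps 18 columns → grid now 54
[3] y-view keeps 16 columns → grid now 30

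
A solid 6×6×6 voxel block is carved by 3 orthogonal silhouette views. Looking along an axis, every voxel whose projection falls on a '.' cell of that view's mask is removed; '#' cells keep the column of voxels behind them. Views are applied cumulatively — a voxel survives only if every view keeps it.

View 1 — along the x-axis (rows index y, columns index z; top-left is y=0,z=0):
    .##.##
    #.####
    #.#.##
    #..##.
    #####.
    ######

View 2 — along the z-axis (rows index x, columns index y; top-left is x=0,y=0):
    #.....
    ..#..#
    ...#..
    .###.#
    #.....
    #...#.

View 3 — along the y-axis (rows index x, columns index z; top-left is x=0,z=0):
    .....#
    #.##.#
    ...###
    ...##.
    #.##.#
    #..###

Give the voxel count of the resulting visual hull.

before carving: 216 voxels (6×6×6)
[1] x-view keeps 27 columns → grid now 162
[2] z-view keeps 11 columns → grid now 48
[3] y-view keeps 18 columns → grid now 24

24 voxels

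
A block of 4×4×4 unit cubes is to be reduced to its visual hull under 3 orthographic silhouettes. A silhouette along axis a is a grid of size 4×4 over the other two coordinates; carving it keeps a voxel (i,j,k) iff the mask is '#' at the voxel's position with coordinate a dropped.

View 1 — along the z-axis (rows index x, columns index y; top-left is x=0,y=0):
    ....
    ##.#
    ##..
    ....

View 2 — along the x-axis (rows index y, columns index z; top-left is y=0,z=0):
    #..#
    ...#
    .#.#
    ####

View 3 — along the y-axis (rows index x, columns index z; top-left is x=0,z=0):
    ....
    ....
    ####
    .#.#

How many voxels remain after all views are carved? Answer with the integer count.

3 voxels

before carving: 64 voxels (4×4×4)
[1] z-view keeps 5 columns → grid now 20
[2] x-view keeps 9 columns → grid now 10
[3] y-view keeps 6 columns → grid now 3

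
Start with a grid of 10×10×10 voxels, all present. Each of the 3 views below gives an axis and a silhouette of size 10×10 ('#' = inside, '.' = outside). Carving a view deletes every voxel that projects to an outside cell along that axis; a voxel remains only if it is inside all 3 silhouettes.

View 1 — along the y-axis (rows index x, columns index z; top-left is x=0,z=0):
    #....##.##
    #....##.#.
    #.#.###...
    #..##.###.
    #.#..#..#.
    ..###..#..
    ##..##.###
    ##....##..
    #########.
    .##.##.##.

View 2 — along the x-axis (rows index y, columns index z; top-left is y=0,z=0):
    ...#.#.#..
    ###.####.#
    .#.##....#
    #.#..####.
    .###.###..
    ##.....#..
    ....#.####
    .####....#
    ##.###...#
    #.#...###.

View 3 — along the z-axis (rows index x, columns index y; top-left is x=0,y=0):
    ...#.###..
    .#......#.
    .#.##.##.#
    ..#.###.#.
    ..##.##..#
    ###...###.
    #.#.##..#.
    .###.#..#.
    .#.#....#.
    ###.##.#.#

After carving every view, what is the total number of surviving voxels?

start: 10×10×10 = 1000 voxels
after view 1 [y-axis, 54 of 100 cells solid] → remaining = 540
after view 2 [x-axis, 51 of 100 cells solid] → remaining = 272
after view 3 [z-axis, 48 of 100 cells solid] → remaining = 138

|visual hull| = 138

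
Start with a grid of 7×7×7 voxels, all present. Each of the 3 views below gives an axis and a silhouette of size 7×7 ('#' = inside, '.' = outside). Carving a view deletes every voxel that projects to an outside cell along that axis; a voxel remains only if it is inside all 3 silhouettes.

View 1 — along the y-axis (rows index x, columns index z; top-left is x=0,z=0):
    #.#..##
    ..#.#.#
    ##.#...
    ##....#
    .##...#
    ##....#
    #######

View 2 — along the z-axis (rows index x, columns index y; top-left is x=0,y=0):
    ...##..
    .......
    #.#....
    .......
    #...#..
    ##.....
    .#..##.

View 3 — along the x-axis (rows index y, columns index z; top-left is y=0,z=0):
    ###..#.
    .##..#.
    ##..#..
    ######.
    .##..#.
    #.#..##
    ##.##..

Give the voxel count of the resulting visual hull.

full grid |V| = 343
  1. axis=1 (XZ plane), |mask|=26  ⇒  voxels=182
  2. axis=2 (XY plane), |mask|=11  ⇒  voxels=47
  3. axis=0 (YZ plane), |mask|=27  ⇒  voxels=26

voxel count = 26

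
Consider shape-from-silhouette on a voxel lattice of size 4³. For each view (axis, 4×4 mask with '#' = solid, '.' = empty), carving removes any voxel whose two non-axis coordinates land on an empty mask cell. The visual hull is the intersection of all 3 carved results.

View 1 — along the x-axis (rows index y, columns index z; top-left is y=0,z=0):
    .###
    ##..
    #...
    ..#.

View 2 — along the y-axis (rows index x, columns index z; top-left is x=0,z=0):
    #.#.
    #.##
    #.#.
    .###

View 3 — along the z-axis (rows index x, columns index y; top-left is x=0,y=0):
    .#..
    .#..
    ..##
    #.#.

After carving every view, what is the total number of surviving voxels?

before carving: 64 voxels (4×4×4)
after view 1 [x-axis, 7 of 16 cells solid] → remaining = 28
after view 2 [y-axis, 10 of 16 cells solid] → remaining = 18
after view 3 [z-axis, 6 of 16 cells solid] → remaining = 7

7 voxels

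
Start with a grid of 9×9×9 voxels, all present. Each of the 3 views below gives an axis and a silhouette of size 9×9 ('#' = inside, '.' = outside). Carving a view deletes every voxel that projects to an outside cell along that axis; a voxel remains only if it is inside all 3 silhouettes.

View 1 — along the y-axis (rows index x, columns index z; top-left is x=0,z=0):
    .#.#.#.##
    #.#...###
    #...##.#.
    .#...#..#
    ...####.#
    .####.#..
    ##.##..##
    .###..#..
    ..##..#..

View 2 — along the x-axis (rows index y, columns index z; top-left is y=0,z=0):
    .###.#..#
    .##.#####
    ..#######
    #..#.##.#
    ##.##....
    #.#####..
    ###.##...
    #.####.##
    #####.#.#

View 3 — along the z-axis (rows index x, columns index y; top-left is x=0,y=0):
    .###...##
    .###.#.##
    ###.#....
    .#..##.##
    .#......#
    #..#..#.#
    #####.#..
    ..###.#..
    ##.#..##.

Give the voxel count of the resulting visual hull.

start: 9×9×9 = 729 voxels
[1] y-view keeps 40 columns → grid now 360
[2] x-view keeps 53 columns → grid now 236
[3] z-view keeps 41 columns → grid now 118

voxel count = 118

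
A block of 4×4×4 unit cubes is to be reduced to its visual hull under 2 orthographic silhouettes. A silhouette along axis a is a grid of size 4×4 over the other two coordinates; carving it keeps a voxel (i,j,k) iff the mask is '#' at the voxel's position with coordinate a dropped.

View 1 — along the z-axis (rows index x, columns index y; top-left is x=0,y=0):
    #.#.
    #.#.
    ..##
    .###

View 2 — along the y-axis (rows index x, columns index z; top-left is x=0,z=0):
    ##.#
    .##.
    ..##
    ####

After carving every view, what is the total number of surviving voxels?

full grid |V| = 64
carve view 1 (along z, XY-mask fill 9/16): 36 voxels remain
carve view 2 (along y, XZ-mask fill 11/16): 26 voxels remain

|visual hull| = 26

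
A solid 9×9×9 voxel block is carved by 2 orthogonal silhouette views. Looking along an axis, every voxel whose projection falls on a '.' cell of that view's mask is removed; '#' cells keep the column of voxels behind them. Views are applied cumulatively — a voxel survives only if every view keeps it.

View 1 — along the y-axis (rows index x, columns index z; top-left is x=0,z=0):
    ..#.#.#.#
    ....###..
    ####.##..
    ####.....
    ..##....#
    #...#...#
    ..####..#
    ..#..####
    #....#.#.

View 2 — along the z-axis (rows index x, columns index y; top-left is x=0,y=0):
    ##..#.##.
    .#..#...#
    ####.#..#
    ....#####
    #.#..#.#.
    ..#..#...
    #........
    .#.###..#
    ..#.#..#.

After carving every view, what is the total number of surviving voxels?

initial block: 9^3 = 729
carve view 1 (along y, XZ-mask fill 36/81): 324 voxels remain
carve view 2 (along z, XY-mask fill 34/81): 142 voxels remain

voxel count = 142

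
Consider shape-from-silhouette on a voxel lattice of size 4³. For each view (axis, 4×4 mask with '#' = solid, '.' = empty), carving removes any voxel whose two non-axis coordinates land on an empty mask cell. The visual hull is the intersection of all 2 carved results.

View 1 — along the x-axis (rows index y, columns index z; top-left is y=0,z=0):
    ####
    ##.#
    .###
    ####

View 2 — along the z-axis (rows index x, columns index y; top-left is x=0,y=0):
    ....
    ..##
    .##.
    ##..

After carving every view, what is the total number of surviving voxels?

before carving: 64 voxels (4×4×4)
[1] x-view keeps 14 columns → grid now 56
[2] z-view keeps 6 columns → grid now 20

20 voxels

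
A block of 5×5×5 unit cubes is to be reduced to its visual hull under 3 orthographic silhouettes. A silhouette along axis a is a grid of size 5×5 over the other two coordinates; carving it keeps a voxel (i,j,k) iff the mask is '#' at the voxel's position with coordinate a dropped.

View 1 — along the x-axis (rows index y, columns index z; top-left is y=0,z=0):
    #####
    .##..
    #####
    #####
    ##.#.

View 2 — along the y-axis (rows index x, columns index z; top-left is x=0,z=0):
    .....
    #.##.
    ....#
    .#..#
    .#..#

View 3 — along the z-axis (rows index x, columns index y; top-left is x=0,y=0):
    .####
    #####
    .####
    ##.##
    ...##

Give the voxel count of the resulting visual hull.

before carving: 125 voxels (5×5×5)
V1 x: intersect with YZ mask (20 set) -- 100 left
V2 y: intersect with XZ mask (8 set) -- 31 left
V3 z: intersect with XY mask (19 set) -- 23 left

|visual hull| = 23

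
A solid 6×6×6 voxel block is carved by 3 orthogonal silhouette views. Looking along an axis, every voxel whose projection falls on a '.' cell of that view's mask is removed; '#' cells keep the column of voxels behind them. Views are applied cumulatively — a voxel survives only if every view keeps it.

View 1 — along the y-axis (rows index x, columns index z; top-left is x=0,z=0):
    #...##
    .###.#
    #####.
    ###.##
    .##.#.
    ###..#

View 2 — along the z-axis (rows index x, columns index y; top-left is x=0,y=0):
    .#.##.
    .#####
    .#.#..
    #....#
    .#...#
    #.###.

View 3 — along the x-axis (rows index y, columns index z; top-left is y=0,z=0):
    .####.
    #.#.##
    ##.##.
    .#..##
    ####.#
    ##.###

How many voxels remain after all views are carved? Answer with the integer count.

start: 6×6×6 = 216 voxels
after view 1 [y-axis, 24 of 36 cells solid] → remaining = 144
after view 2 [z-axis, 18 of 36 cells solid] → remaining = 71
after view 3 [x-axis, 25 of 36 cells solid] → remaining = 46

voxel count = 46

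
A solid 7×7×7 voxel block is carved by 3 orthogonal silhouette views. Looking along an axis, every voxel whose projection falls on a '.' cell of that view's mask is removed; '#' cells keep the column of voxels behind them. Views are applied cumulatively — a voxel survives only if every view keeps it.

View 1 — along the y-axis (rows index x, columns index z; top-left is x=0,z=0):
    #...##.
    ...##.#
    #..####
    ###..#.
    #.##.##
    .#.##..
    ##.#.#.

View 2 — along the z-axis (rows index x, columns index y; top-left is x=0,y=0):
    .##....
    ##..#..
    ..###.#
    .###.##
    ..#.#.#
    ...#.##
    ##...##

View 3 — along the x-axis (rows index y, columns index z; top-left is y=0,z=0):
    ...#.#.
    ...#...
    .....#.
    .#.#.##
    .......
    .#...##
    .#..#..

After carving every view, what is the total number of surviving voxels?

before carving: 343 voxels (7×7×7)
[1] y-view keeps 27 columns → grid now 189
[2] z-view keeps 24 columns → grid now 95
[3] x-view keeps 13 columns → grid now 26

26 voxels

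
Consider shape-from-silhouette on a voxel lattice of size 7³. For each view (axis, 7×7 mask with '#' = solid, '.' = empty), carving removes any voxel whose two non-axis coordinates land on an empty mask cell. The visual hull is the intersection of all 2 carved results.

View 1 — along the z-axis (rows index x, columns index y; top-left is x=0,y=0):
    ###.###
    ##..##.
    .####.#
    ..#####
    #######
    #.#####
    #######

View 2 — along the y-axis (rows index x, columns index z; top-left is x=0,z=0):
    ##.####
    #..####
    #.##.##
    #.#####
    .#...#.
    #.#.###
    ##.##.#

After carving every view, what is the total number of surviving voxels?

voxel count = 190

full grid |V| = 343
after view 1 [z-axis, 40 of 49 cells solid] → remaining = 280
after view 2 [y-axis, 34 of 49 cells solid] → remaining = 190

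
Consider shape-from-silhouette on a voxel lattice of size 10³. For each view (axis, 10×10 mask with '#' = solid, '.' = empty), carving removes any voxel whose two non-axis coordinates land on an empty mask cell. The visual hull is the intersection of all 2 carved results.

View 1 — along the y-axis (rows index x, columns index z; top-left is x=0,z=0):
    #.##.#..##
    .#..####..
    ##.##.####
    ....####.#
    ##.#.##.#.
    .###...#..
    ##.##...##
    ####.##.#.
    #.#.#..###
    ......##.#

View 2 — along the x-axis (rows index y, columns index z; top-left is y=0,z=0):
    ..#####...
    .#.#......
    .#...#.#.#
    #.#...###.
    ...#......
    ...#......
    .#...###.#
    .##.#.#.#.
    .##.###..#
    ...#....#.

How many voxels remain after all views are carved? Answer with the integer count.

start: 10×10×10 = 1000 voxels
[1] y-view keeps 56 columns → grid now 560
[2] x-view keeps 36 columns → grid now 201

|visual hull| = 201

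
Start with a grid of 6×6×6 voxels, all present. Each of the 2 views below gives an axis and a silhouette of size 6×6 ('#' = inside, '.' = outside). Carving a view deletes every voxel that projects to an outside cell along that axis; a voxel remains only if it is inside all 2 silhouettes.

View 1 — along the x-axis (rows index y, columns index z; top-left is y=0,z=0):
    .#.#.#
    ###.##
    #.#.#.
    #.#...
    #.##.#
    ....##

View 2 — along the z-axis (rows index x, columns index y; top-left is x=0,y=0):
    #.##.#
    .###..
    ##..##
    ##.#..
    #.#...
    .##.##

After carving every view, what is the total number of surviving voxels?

initial block: 6^3 = 216
[1] x-view keeps 19 columns → grid now 114
[2] z-view keeps 20 columns → grid now 64

64 voxels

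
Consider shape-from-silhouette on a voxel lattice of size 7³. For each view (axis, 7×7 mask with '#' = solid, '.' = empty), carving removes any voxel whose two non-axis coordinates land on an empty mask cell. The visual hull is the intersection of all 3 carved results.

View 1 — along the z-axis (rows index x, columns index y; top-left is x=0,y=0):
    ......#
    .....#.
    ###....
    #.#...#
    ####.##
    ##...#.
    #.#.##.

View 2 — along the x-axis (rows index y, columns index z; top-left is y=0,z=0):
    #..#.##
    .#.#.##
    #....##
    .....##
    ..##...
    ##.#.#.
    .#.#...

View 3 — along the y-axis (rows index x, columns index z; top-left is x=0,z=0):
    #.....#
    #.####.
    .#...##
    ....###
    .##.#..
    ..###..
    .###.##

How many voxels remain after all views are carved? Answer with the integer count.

voxel count = 30

full grid |V| = 343
V1 z: intersect with XY mask (21 set) -- 147 left
V2 x: intersect with YZ mask (21 set) -- 70 left
V3 y: intersect with XZ mask (24 set) -- 30 left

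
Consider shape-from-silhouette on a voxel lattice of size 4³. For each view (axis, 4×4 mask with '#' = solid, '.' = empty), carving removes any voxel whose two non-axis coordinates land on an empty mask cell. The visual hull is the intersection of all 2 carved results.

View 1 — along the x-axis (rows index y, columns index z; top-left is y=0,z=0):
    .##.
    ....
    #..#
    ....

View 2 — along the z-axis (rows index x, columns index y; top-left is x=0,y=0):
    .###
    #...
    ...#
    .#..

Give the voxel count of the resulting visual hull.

full grid |V| = 64
[1] x-view keeps 4 columns → grid now 16
[2] z-view keeps 6 columns → grid now 4

remaining voxels: 4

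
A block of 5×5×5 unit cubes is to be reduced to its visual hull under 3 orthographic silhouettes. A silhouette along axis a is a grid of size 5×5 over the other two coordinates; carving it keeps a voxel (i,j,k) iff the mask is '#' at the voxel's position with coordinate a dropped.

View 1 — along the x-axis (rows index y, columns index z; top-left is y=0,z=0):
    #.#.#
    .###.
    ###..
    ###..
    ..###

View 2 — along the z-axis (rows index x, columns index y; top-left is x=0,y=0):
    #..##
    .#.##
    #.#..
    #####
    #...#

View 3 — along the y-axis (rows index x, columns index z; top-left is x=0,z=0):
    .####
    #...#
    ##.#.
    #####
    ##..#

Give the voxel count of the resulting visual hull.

before carving: 125 voxels (5×5×5)
step 1: project along x, AND mask (15/25) → |grid| = 75
step 2: project along z, AND mask (15/25) → |grid| = 45
step 3: project along y, AND mask (17/25) → |grid| = 30

|visual hull| = 30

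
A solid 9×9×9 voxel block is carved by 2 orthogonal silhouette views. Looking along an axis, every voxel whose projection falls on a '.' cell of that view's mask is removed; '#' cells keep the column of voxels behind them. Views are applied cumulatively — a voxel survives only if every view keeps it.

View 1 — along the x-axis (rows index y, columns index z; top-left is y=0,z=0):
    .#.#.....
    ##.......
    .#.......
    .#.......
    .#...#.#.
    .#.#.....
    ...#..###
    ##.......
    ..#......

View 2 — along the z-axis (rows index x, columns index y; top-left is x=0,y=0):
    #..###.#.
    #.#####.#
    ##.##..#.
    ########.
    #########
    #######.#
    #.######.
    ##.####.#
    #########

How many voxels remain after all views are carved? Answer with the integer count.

133 voxels

full grid |V| = 729
V1 x: intersect with YZ mask (18 set) -- 162 left
V2 z: intersect with XY mask (65 set) -- 133 left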